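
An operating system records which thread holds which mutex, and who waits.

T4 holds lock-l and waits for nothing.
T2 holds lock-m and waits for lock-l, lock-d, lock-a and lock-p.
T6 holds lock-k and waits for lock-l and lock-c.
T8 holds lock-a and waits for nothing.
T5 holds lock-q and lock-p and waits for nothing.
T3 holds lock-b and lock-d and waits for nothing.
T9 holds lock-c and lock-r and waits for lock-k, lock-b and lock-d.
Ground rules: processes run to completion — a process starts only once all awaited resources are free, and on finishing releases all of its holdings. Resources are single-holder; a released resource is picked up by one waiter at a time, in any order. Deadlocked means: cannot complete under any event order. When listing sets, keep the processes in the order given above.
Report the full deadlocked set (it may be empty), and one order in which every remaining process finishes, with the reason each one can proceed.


Deadlocked: T6 and T9.
Key observation: nobody on the ring T6 -> T9 -> T6 can start until another member finishes, which never happens; no other process is dragged down with it.
A valid finishing order for the others: T5, T8, T4, T3, T2.
Walking it through:
  T5: no waits; runs immediately, freeing lock-q and lock-p
  T8: no waits; runs immediately, freeing lock-a
  T4: no waits; runs immediately, freeing lock-l
  T3: no waits; runs immediately, freeing lock-b and lock-d
  run T2 (all its waits — lock-l, lock-d, lock-a and lock-p — are resolved); releases lock-m


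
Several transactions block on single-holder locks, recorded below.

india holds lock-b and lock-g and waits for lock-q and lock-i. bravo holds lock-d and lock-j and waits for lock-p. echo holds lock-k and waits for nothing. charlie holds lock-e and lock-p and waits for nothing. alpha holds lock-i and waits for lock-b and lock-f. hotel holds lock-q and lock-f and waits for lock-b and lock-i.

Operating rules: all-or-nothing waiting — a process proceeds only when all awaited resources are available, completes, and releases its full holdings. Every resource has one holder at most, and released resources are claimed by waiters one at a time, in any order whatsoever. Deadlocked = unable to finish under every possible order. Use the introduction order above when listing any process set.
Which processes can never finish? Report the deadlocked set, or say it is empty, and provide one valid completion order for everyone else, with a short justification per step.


The deadlocked set is india, alpha and hotel.
Key observation: the waits loop around india -> alpha -> india with no way out; hotel is caught in further circular waits.
A valid finishing order for the others: charlie, echo, bravo.
Verifying each step:
  charlie: no waits; runs immediately, freeing lock-e and lock-p
  echo: no waits; runs immediately, freeing lock-k
  bravo waits on lock-p — all released -> runs and releases lock-d and lock-j


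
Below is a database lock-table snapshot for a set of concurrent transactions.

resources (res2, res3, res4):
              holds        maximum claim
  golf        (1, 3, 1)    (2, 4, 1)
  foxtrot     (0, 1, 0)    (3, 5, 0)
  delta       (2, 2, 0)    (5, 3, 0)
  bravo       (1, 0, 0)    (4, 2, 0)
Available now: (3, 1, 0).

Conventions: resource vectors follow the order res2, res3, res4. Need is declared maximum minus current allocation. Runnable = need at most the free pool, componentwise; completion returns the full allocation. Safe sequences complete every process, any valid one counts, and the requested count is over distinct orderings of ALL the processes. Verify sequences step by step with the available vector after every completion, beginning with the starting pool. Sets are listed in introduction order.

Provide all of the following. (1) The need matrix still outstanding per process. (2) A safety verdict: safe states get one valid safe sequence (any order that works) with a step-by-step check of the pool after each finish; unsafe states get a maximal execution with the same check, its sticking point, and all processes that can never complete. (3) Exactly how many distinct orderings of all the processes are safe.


(1) Remaining need (order res2, res3, res4):
  golf: (1, 1, 0)
  foxtrot: (3, 4, 0)
  delta: (3, 1, 0)
  bravo: (3, 2, 0)
(2) The state is SAFE; one workable sequence: delta, golf, bravo, foxtrot.
Key observation: the order's first zero-slack moment is delta ((3, 1, 0) needed, (3, 1, 0) free — a requested resource with nothing to spare).
Walking it through:
  pool = (3, 1, 0)
  run delta (needs (3, 1, 0), free (3, 1, 0)); after release of (2, 2, 0) the pool is (5, 3, 0)
  run golf (needs (1, 1, 0), free (5, 3, 0)); after release of (1, 3, 1) the pool is (6, 6, 1)
  run bravo (needs (3, 2, 0), free (6, 6, 1)); after release of (1, 0, 0) the pool is (7, 6, 1)
  run foxtrot (needs (3, 4, 0), free (7, 6, 1)); after release of (0, 1, 0) the pool is (7, 7, 1)
(3) Exactly 9 of the possible complete orderings are safe sequences.


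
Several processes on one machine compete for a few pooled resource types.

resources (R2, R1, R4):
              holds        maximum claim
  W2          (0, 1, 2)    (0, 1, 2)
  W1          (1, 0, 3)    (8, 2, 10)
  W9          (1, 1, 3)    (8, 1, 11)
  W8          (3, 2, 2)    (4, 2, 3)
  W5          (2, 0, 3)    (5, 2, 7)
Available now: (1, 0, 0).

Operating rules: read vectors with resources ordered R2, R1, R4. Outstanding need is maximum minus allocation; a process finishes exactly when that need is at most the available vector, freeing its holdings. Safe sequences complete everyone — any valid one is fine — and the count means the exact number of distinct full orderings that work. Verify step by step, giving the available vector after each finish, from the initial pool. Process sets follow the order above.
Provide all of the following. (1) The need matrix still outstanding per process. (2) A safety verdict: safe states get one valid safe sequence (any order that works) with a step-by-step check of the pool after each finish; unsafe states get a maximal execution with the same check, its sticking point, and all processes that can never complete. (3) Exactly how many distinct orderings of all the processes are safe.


(1) Remaining need (order R2, R1, R4):
  W2: (0, 0, 0)
  W1: (7, 2, 7)
  W9: (7, 0, 8)
  W8: (1, 0, 1)
  W5: (3, 2, 4)
(2) The state is UNSAFE.
Key observation: the wall is R2: completing W2, W8, W5 brings the pool only to (6, 3, 7), and all the rest need more.
A maximal execution: W2, W8, W5 — then nothing else fits. Verifying each step:
  pool = (1, 0, 0)
  W2 needs (0, 0, 0) <= (1, 0, 0) -> finishes; pool += (0, 1, 2) = (1, 1, 2)
  W8 needs (1, 0, 1) <= (1, 1, 2) -> finishes; pool += (3, 2, 2) = (4, 3, 4)
  W5 needs (3, 2, 4) <= (4, 3, 4) -> finishes; pool += (2, 0, 3) = (6, 3, 7)
  blocked: W1 wants (7, 2, 7), pool (6, 3, 7) — not enough R2
  blocked: W9 wants (7, 0, 8), pool (6, 3, 7) — not enough R2 and R4
Processes that can never finish: W1 and W9.
(3) Exactly 0 of the possible complete orderings are safe sequences.


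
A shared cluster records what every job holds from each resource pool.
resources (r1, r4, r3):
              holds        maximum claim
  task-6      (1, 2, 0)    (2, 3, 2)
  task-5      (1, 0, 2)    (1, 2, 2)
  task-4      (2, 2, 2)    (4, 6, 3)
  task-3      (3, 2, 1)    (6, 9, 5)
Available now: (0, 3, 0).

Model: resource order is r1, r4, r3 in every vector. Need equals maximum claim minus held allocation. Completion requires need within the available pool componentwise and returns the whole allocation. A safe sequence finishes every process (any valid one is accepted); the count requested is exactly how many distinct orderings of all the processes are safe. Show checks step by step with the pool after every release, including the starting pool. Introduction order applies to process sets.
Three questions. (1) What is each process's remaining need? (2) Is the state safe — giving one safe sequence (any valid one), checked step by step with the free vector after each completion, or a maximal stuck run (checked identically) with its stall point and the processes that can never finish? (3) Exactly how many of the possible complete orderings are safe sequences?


(1) Need matrix, components ordered r1, r4, r3:
  task-6: (1, 1, 2)
  task-5: (0, 2, 0)
  task-4: (2, 4, 1)
  task-3: (3, 7, 4)
(2) SAFE — a valid safe sequence is task-5, task-6, task-4, task-3.
Key observation: reading the order forward, task-6 is the first process whose need (1, 1, 2) meets the free pool (1, 3, 2) exactly on a resource it requests.
Walking it through:
  pool = (0, 3, 0)
  task-5 needs (0, 2, 0) <= (0, 3, 0) -> finishes; pool += (1, 0, 2) = (1, 3, 2)
  task-6 needs (1, 1, 2) <= (1, 3, 2) -> finishes; pool += (1, 2, 0) = (2, 5, 2)
  task-4 needs (2, 4, 1) <= (2, 5, 2) -> finishes; pool += (2, 2, 2) = (4, 7, 4)
  task-3 needs (3, 7, 4) <= (4, 7, 4) -> finishes; pool += (3, 2, 1) = (7, 9, 5)
(3) The exact count: 1 of the possible complete orderings is a safe sequence.


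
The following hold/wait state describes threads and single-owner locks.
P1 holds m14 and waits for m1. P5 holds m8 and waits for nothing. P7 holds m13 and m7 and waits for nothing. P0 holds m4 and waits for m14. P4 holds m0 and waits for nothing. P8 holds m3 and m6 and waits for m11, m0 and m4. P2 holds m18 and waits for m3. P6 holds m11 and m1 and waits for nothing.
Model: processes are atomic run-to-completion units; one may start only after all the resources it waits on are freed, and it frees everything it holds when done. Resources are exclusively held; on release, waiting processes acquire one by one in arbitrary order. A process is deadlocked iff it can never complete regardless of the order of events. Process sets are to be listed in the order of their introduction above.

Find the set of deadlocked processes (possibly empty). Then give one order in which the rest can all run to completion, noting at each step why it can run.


No process is deadlocked.
Key observation: no waiting chain loops back on itself — every chain ends at a process that waits on nothing, so everyone eventually runs.
A valid finishing order for the others: P6, P5, P1, P0, P7, P4, P8, P2.
Check, step by step:
  P6: no waits; runs immediately, freeing m11 and m1
  P5: no waits; runs immediately, freeing m8
  P1 waits on m1 — all released -> runs and releases m14
  P0 waits on m14 — all released -> runs and releases m4
  P7: no waits; runs immediately, freeing m13 and m7
  P4: no waits; runs immediately, freeing m0
  P8 waits on m11, m0 and m4 — all released -> runs and releases m3 and m6
  P2 waits on m3 — all released -> runs and releases m18


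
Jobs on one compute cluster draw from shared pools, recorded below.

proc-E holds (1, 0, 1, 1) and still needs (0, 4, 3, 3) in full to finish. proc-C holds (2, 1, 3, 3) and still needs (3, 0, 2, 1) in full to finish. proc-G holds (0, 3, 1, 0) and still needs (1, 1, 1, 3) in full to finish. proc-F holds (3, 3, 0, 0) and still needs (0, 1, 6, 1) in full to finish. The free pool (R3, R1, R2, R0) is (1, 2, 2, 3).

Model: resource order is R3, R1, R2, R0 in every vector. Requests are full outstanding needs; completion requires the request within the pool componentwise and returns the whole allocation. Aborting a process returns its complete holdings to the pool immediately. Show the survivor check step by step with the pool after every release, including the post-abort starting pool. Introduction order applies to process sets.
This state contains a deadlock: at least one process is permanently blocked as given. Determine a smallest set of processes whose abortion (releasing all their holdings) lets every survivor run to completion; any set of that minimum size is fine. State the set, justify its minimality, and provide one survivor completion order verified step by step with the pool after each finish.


Abort proc-C.
Key observation: the returned (2, 1, 3, 3) from proc-C is what brings proc-F — unrunnable before, under any order — into play at step 2.
Minimality: the empty abort set fails — the state is deadlocked as it stands.
One survivor order: proc-G, proc-F, proc-E. Step-by-step check (post-abort pool first):
  pool = (3, 3, 5, 6)
  proc-G needs (1, 1, 1, 3) <= (3, 3, 5, 6) -> finishes; pool += (0, 3, 1, 0) = (3, 6, 6, 6)
  proc-F needs (0, 1, 6, 1) <= (3, 6, 6, 6) -> finishes; pool += (3, 3, 0, 0) = (6, 9, 6, 6)
  proc-E needs (0, 4, 3, 3) <= (6, 9, 6, 6) -> finishes; pool += (1, 0, 1, 1) = (7, 9, 7, 7)


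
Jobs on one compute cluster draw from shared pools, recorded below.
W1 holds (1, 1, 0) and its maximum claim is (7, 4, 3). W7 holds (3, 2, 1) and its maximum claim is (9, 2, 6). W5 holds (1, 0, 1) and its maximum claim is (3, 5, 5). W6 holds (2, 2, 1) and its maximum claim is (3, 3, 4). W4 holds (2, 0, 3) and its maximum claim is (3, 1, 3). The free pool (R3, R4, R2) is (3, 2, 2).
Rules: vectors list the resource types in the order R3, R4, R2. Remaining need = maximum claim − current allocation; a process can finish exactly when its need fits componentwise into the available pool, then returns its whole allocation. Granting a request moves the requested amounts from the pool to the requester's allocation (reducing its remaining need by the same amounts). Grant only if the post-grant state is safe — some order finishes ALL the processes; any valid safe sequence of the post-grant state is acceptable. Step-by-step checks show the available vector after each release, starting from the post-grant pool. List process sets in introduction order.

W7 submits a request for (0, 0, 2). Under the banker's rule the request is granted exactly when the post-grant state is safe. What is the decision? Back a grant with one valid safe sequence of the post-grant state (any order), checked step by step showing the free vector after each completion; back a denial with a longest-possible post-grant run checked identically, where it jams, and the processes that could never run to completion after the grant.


GRANT — the state after the grant stays safe, e.g. via W4, W6, W1, W7, W5.
Key observation: post-grant, (3, 2, 0) remains, and an order beginning with W4 completes everyone.
Verifying the post-grant state step by step:
  pool = (3, 2, 0)
  W4: need (1, 1, 0) fits (3, 2, 0); releases (2, 0, 3), pool now (5, 2, 3)
  W6: need (1, 1, 3) fits (5, 2, 3); releases (2, 2, 1), pool now (7, 4, 4)
  W1: need (6, 3, 3) fits (7, 4, 4); releases (1, 1, 0), pool now (8, 5, 4)
  W7: need (6, 0, 3) fits (8, 5, 4); releases (3, 2, 3), pool now (11, 7, 7)
  W5: need (2, 5, 4) fits (11, 7, 7); releases (1, 0, 1), pool now (12, 7, 8)


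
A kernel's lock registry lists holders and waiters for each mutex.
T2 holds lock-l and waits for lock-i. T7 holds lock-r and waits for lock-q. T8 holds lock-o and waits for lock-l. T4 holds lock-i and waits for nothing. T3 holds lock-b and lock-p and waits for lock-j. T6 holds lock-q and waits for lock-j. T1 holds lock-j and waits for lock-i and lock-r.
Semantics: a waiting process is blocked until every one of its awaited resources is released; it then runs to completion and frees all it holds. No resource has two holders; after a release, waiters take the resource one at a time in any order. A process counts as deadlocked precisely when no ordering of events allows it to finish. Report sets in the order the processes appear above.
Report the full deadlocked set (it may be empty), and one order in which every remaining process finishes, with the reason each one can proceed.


Deadlocked set: T7, T3, T6 and T1.
Key observation: the cycle T7 -> T6 -> T1 -> T7 can never break — each member waits on the next; T3 waits into the deadlock from upstream.
One completion order for the rest: T4, T2, T8.
Verifying each step:
  T4 waits on nothing -> runs at once and releases lock-i
  T2: everything it awaited (lock-i) is free; runs, freeing lock-l
  T8: everything it awaited (lock-l) is free; runs, freeing lock-o


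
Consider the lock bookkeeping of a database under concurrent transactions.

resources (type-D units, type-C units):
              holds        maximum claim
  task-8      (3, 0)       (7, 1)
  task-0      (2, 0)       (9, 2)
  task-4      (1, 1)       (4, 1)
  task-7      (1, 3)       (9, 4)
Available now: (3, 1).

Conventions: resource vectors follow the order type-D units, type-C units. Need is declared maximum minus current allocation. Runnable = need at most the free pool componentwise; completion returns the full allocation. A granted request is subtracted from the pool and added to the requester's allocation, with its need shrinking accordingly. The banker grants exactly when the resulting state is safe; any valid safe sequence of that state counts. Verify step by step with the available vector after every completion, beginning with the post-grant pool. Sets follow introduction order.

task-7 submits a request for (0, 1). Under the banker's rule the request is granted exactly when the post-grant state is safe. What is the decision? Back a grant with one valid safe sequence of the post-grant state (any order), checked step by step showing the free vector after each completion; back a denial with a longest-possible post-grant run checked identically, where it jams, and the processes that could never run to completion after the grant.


DENY — the pretend-granted state is unsafe.
Key observation: after task-4, task-8 the pool peaks at (7, 1), and each blocked process is short somewhere: task-0 on type-C units; task-7 on type-D units.
On the post-grant state, task-4, task-8 is a maximal run — nothing extends it. Verifying each step:
  pool = (3, 0)
  run task-4 (needs (3, 0), free (3, 0)); after release of (1, 1) the pool is (4, 1)
  run task-8 (needs (4, 1), free (4, 1)); after release of (3, 0) the pool is (7, 1)
  blocked: task-0 wants (7, 2), pool (7, 1) — not enough type-C units
  blocked: task-7 wants (8, 0), pool (7, 1) — not enough type-D units
Had the request been granted, task-0 and task-7 could never finish.


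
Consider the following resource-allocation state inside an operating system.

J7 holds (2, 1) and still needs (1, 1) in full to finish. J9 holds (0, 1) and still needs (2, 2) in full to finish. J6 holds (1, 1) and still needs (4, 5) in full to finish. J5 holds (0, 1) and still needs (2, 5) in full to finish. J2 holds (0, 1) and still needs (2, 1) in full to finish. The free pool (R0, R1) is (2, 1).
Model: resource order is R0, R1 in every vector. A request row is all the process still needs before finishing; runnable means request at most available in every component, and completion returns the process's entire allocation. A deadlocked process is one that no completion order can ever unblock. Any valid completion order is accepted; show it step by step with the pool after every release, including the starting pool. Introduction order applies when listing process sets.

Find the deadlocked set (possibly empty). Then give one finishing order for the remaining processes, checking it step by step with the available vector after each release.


Deadlocked set: J6 and J5.
Key observation: the pool after J7, J9, J2 is (4, 4); every surviving request exceeds it in R1, so progress ends there.
One completion order for the rest: J7, J9, J2. Verifying each step:
  pool = (2, 1)
  run J7 (needs (1, 1), free (2, 1)); after release of (2, 1) the pool is (4, 2)
  run J9 (needs (2, 2), free (4, 2)); after release of (0, 1) the pool is (4, 3)
  run J2 (needs (2, 1), free (4, 3)); after release of (0, 1) the pool is (4, 4)
None of the blocked processes ever fits:
  J6 still needs (4, 5) but only (4, 4) is free — short on R1
  J5 still needs (2, 5) but only (4, 4) is free — short on R1


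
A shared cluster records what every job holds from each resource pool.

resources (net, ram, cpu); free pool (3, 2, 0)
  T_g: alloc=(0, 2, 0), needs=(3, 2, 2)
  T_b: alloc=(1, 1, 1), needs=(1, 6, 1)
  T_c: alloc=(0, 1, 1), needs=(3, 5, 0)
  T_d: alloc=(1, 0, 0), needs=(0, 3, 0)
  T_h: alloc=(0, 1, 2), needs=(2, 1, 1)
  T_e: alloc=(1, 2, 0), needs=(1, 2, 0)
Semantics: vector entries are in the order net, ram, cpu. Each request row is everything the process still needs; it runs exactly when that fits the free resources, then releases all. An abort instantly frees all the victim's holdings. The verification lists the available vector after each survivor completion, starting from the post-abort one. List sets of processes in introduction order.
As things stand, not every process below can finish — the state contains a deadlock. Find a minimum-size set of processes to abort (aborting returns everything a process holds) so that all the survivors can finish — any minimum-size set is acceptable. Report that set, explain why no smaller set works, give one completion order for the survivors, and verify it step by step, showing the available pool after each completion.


Abort T_h.
Key observation: no ordering could ever have run T_g before the abort of T_h; with (0, 1, 2) back in the pool it fits at step 2.
No smaller set exists: with zero aborts the deadlock remains.
Survivors finish in the order: T_e, T_g, T_c, T_d, T_b. Step-by-step check (pool after the aborts first):
  pool = (3, 3, 2)
  run T_e (needs (1, 2, 0), free (3, 3, 2)); after release of (1, 2, 0) the pool is (4, 5, 2)
  run T_g (needs (3, 2, 2), free (4, 5, 2)); after release of (0, 2, 0) the pool is (4, 7, 2)
  run T_c (needs (3, 5, 0), free (4, 7, 2)); after release of (0, 1, 1) the pool is (4, 8, 3)
  run T_d (needs (0, 3, 0), free (4, 8, 3)); after release of (1, 0, 0) the pool is (5, 8, 3)
  run T_b (needs (1, 6, 1), free (5, 8, 3)); after release of (1, 1, 1) the pool is (6, 9, 4)


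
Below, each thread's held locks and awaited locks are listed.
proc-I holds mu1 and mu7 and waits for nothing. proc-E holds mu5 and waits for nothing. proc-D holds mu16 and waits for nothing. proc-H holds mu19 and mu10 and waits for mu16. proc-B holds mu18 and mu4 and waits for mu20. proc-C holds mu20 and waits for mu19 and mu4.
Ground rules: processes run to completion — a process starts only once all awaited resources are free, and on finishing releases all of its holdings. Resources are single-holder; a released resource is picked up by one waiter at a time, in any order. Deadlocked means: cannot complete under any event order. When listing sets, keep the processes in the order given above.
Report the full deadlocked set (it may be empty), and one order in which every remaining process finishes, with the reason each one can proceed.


Deadlocked: proc-B and proc-C.
Key observation: the wait chain closes on itself along proc-B -> proc-C -> proc-B; no other process is dragged down with it.
One completion order for the rest: proc-D, proc-E, proc-H, proc-I.
Verifying each step:
  run proc-D (it waits on nothing); releases mu16
  run proc-E (it waits on nothing); releases mu5
  run proc-H (all its waits — mu16 — are resolved); releases mu19 and mu10
  run proc-I (it waits on nothing); releases mu1 and mu7


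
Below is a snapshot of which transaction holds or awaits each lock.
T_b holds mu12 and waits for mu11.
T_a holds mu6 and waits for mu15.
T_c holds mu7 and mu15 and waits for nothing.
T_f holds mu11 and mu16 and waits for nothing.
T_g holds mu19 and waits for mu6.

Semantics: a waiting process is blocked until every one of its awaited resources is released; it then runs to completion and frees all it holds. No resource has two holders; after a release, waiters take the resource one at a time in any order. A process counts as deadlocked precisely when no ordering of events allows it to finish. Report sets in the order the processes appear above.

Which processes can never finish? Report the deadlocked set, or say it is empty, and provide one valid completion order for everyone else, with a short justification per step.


No process is deadlocked.
Key observation: no waiting chain loops back on itself — every chain ends at a process that waits on nothing, so everyone eventually runs.
A valid finishing order for the others: T_f, T_b, T_c, T_a, T_g.
Check, step by step:
  run T_f (it waits on nothing); releases mu11 and mu16
  T_b waits on mu11 — all released -> runs and releases mu12
  run T_c (it waits on nothing); releases mu7 and mu15
  T_a waits on mu15 — all released -> runs and releases mu6
  T_g waits on mu6 — all released -> runs and releases mu19


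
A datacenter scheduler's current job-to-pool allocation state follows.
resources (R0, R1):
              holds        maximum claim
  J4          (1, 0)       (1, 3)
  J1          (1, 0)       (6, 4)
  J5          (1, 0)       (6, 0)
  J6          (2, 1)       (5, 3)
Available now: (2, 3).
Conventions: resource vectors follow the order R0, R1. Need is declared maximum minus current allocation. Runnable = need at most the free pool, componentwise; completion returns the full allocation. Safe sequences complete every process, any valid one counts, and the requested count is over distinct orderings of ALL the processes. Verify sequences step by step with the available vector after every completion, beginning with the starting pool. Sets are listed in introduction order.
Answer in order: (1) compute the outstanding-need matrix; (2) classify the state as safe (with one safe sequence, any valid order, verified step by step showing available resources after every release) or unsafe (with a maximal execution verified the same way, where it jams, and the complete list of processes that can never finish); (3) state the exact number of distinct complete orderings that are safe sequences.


(1) Need matrix, components ordered R0, R1:
  J4: (0, 3)
  J1: (5, 4)
  J5: (5, 0)
  J6: (3, 2)
(2) The state is SAFE; one workable sequence: J4, J6, J1, J5.
Key observation: the first exact fit in this order is J4 — it needs (0, 3) with (2, 3) free, meeting a requested resource to the last unit.
Check, step by step:
  pool = (2, 3)
  run J4 (needs (0, 3), free (2, 3)); after release of (1, 0) the pool is (3, 3)
  run J6 (needs (3, 2), free (3, 3)); after release of (2, 1) the pool is (5, 4)
  run J1 (needs (5, 4), free (5, 4)); after release of (1, 0) the pool is (6, 4)
  run J5 (needs (5, 0), free (6, 4)); after release of (1, 0) the pool is (7, 4)
(3) Exactly 2 of the possible complete orderings are safe sequences.


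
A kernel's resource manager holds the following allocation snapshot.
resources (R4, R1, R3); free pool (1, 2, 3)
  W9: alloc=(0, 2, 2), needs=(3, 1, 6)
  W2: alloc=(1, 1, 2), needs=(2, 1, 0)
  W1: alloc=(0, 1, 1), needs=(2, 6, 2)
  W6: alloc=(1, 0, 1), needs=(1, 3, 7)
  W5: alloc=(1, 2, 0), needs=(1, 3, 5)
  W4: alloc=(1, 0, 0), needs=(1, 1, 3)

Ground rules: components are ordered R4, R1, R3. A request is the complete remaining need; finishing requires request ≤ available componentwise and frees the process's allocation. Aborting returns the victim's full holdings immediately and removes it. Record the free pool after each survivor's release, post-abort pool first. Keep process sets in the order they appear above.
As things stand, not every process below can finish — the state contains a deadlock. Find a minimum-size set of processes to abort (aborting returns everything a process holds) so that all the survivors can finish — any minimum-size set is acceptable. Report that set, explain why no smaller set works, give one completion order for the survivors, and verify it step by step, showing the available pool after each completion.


The answer: abort W9.
Key observation: the deadlocked W1 becomes finishable only because W9 released (0, 2, 2); it completes at step 4 below.
No smaller set exists: with zero aborts the deadlock remains.
Survivors finish in the order: W5, W2, W4, W1, W6. Check, step by step (pool after the aborts first):
  pool = (1, 4, 5)
  W5: need (1, 3, 5) fits (1, 4, 5); releases (1, 2, 0), pool now (2, 6, 5)
  W2: need (2, 1, 0) fits (2, 6, 5); releases (1, 1, 2), pool now (3, 7, 7)
  W4: need (1, 1, 3) fits (3, 7, 7); releases (1, 0, 0), pool now (4, 7, 7)
  W1: need (2, 6, 2) fits (4, 7, 7); releases (0, 1, 1), pool now (4, 8, 8)
  W6: need (1, 3, 7) fits (4, 8, 8); releases (1, 0, 1), pool now (5, 8, 9)


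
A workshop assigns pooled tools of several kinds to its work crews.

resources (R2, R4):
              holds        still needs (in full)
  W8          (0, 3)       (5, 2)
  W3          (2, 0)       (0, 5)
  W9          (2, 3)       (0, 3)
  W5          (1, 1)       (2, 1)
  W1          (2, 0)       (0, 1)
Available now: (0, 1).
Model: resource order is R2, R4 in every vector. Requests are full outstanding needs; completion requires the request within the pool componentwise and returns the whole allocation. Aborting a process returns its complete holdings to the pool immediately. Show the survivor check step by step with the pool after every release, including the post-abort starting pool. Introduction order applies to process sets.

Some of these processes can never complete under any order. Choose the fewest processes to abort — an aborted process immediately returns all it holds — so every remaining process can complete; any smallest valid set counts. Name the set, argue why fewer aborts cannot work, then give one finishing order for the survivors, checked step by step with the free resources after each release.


Abort W8.
Key observation: the deadlocked W9 becomes finishable only because W8 released (0, 3); it completes at step 2 below.
Why nothing smaller works: aborting no one leaves the state deadlocked as given.
The survivors complete as W1, W9, W3, W5. Verifying each step (starting from the post-abort pool):
  pool = (0, 4)
  W1: need (0, 1) fits (0, 4); releases (2, 0), pool now (2, 4)
  W9: need (0, 3) fits (2, 4); releases (2, 3), pool now (4, 7)
  W3: need (0, 5) fits (4, 7); releases (2, 0), pool now (6, 7)
  W5: need (2, 1) fits (6, 7); releases (1, 1), pool now (7, 8)


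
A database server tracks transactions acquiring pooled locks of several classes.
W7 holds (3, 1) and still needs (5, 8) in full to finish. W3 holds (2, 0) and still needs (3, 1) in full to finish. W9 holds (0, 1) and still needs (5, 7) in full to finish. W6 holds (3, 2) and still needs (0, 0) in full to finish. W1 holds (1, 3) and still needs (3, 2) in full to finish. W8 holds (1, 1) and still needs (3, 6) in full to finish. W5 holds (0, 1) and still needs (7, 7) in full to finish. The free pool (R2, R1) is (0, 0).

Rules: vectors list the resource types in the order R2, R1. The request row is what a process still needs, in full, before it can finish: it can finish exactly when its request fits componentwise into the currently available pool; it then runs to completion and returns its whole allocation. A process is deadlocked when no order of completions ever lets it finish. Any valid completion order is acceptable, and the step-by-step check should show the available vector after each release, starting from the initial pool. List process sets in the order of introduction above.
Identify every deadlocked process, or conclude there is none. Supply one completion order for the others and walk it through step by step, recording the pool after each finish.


Deadlocked set: W7, W9, W8 and W5.
Key observation: R1 is the bottleneck — with W6, W1, W3 done the pool holds (6, 5), short of every remaining need.
One completion order for the rest: W6, W1, W3. Walking it through:
  pool = (0, 0)
  run W6 (needs (0, 0), free (0, 0)); after release of (3, 2) the pool is (3, 2)
  run W1 (needs (3, 2), free (3, 2)); after release of (1, 3) the pool is (4, 5)
  run W3 (needs (3, 1), free (4, 5)); after release of (2, 0) the pool is (6, 5)
None of the blocked processes ever fits:
  blocked: W7 wants (5, 8), pool (6, 5) — not enough R1
  blocked: W9 wants (5, 7), pool (6, 5) — not enough R1
  blocked: W8 wants (3, 6), pool (6, 5) — not enough R1
  blocked: W5 wants (7, 7), pool (6, 5) — not enough R2 and R1


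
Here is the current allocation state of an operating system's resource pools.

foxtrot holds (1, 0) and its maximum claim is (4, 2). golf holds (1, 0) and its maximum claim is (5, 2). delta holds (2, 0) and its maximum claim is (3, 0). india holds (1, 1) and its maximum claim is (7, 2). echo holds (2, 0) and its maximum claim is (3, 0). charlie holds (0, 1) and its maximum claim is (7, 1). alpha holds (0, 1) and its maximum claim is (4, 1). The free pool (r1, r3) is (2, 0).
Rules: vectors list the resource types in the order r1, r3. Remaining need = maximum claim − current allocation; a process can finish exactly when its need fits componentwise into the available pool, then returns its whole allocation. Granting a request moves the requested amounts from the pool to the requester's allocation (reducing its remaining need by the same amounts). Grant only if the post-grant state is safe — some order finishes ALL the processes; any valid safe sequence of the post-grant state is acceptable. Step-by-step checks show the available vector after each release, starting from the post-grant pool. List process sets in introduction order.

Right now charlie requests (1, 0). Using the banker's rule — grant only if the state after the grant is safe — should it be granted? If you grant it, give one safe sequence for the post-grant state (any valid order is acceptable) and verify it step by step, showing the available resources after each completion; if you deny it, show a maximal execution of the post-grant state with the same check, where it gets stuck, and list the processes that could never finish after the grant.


DENY — the pretend-granted state is unsafe.
Key observation: after delta, echo, alpha the pool peaks at (5, 1), and each blocked process is short somewhere: foxtrot on r3; golf on r3; india on r1; charlie on r1.
After a pretend grant, a maximal execution: delta, echo, alpha — then nothing else fits. Step-by-step check:
  pool = (1, 0)
  delta needs (1, 0) <= (1, 0) -> finishes; pool += (2, 0) = (3, 0)
  echo needs (1, 0) <= (3, 0) -> finishes; pool += (2, 0) = (5, 0)
  alpha needs (4, 0) <= (5, 0) -> finishes; pool += (0, 1) = (5, 1)
  foxtrot cannot run: need (3, 2) vs free (5, 1) (insufficient r3)
  golf cannot run: need (4, 2) vs free (5, 1) (insufficient r3)
  india cannot run: need (6, 1) vs free (5, 1) (insufficient r1)
  charlie cannot run: need (6, 0) vs free (5, 1) (insufficient r1)
Post-grant, the permanently blocked set is foxtrot, golf, india and charlie.


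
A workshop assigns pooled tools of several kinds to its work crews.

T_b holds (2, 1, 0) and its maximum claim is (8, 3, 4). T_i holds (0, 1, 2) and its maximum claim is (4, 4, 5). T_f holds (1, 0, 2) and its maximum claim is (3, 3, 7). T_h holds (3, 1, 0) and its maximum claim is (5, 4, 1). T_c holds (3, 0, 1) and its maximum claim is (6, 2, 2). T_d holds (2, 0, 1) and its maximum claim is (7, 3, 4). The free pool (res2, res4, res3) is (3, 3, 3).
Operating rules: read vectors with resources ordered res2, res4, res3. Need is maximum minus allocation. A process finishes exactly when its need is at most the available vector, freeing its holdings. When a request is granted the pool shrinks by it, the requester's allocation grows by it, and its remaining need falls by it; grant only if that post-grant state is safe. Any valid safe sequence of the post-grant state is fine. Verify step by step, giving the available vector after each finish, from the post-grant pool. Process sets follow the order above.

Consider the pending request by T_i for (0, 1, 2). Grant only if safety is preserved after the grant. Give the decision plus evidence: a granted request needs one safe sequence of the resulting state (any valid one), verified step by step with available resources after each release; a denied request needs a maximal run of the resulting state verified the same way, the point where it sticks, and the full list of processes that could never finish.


GRANT: granting preserves safety; a valid post-grant sequence is T_c, T_i, T_f, T_d, T_b, T_h.
Key observation: with (3, 2, 1) left after the transfer, T_c can run at once — the state stays safe.
Check on the post-grant state, step by step:
  pool = (3, 2, 1)
  run T_c (needs (3, 2, 1), free (3, 2, 1)); after release of (3, 0, 1) the pool is (6, 2, 2)
  run T_i (needs (4, 2, 1), free (6, 2, 2)); after release of (0, 2, 4) the pool is (6, 4, 6)
  run T_f (needs (2, 3, 5), free (6, 4, 6)); after release of (1, 0, 2) the pool is (7, 4, 8)
  run T_d (needs (5, 3, 3), free (7, 4, 8)); after release of (2, 0, 1) the pool is (9, 4, 9)
  run T_b (needs (6, 2, 4), free (9, 4, 9)); after release of (2, 1, 0) the pool is (11, 5, 9)
  run T_h (needs (2, 3, 1), free (11, 5, 9)); after release of (3, 1, 0) the pool is (14, 6, 9)


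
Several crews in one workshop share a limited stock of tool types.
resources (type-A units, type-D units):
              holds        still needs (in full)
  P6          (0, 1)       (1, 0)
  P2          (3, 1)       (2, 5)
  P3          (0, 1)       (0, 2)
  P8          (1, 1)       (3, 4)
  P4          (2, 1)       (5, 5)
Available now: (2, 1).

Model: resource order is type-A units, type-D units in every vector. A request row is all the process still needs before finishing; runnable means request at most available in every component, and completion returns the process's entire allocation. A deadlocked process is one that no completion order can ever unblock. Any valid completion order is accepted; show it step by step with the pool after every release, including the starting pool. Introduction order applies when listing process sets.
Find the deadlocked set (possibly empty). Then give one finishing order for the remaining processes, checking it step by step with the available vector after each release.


Deadlocked set: P2, P8 and P4.
Key observation: the pool after P6, P3 is (2, 3); every surviving request exceeds it in type-D units, so progress ends there.
The rest can finish in the order P6, P3. Check, step by step:
  pool = (2, 1)
  run P6 (needs (1, 0), free (2, 1)); after release of (0, 1) the pool is (2, 2)
  run P3 (needs (0, 2), free (2, 2)); after release of (0, 1) the pool is (2, 3)
None of the blocked processes ever fits:
  P2 still needs (2, 5) but only (2, 3) is free — short on type-D units
  P8 still needs (3, 4) but only (2, 3) is free — short on type-A units and type-D units
  P4 still needs (5, 5) but only (2, 3) is free — short on type-A units and type-D units


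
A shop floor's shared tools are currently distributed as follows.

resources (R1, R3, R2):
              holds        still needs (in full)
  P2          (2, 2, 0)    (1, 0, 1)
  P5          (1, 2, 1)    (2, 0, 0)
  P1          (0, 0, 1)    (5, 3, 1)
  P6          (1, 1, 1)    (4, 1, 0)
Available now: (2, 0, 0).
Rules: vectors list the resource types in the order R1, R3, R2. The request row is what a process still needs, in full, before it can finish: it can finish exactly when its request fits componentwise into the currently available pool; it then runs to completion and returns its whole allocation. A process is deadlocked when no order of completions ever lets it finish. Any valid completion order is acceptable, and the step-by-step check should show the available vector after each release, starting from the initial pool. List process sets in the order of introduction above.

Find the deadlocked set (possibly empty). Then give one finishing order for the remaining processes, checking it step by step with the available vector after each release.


No process is deadlocked.
Key observation: there is always a runnable process — P5 first — so the state unwinds completely.
A valid finishing order for the others: P5, P2, P6, P1. Verifying each step:
  pool = (2, 0, 0)
  P5 needs (2, 0, 0) <= (2, 0, 0) -> finishes; pool += (1, 2, 1) = (3, 2, 1)
  P2 needs (1, 0, 1) <= (3, 2, 1) -> finishes; pool += (2, 2, 0) = (5, 4, 1)
  P6 needs (4, 1, 0) <= (5, 4, 1) -> finishes; pool += (1, 1, 1) = (6, 5, 2)
  P1 needs (5, 3, 1) <= (6, 5, 2) -> finishes; pool += (0, 0, 1) = (6, 5, 3)


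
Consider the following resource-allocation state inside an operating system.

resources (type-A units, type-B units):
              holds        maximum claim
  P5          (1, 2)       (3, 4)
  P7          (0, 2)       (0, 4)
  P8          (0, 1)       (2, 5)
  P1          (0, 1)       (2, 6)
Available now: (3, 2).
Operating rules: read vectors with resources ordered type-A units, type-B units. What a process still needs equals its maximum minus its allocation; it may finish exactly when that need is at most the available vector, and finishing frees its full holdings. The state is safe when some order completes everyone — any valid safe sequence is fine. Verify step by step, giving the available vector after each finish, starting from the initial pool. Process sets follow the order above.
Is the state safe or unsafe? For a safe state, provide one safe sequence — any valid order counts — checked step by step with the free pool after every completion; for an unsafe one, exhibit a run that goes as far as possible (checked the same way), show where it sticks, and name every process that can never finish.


SAFE, for example via the order P7, P5, P1, P8.
Key observation: the first exact fit in this order is P7 — it needs (0, 2) with (3, 2) free, meeting a requested resource to the last unit.
Verifying each step:
  pool = (3, 2)
  P7 needs (0, 2) <= (3, 2) -> finishes; pool += (0, 2) = (3, 4)
  P5 needs (2, 2) <= (3, 4) -> finishes; pool += (1, 2) = (4, 6)
  P1 needs (2, 5) <= (4, 6) -> finishes; pool += (0, 1) = (4, 7)
  P8 needs (2, 4) <= (4, 7) -> finishes; pool += (0, 1) = (4, 8)
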